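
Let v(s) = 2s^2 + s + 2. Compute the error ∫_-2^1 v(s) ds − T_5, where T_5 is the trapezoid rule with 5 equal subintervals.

-0.36

Exact integral: ∫_-2^1 v(s) ds = 10.5.
T_5 = 10.86.
Error = 10.5 − 10.86 = -0.36.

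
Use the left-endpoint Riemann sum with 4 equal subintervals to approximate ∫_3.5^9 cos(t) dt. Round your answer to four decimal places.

0.6213

Δt = (9 − 3.5)/4 = 1.375.
Left endpoints: 3.5, 4.875, 6.25, 7.625.
f(3.5) ≈ -0.9365, f(4.875) ≈ 0.1619, f(6.25) ≈ 0.9994, f(7.625) ≈ 0.2270.
Sum = Δt · [f(3.5) + f(4.875) + f(6.25) + f(7.625)].
Sum ≈ 0.6213.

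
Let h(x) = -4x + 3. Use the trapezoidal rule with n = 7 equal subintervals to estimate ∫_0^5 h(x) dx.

-35

Δx = (5 − 0)/7 = 5/7.
h(0) = 3, h(5/7) = 1/7, h(10/7) = -19/7, h(15/7) = -39/7, h(20/7) = -59/7, h(25/7) = -79/7, h(30/7) = -99/7, h(5) = -17.
T_7 = (Δx/2)·[h(x_0) + 2h(x_1) + ... + 2h(x_{6}) + h(x_7)].
Sum = -35.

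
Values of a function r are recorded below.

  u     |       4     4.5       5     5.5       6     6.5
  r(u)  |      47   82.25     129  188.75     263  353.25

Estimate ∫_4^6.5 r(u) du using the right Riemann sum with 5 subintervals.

508.125

Δu = 0.5.
Sum = 0.5·[82.25 + 129 + 188.75 + 263 + 353.25] = 508.125.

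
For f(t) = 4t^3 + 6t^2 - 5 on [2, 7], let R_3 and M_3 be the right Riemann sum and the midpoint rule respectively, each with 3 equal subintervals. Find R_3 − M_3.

R_3 ≈ 4510.555556.
M_3 ≈ 2960.555556.
R_3 − M_3 = 1550.

1550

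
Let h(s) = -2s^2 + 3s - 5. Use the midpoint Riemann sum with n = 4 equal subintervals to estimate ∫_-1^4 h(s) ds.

Δs = (4 − (-1))/4 = 1.25.
Midpoints: -0.375, 0.875, 2.125, 3.375.
h(-0.375) = -6.40625, h(0.875) = -3.90625, h(2.125) = -7.65625, h(3.375) = -17.65625.
Sum = Δs · [h(-0.375) + h(0.875) + h(2.125) + h(3.375)].
Sum = -44.53125.

-44.53125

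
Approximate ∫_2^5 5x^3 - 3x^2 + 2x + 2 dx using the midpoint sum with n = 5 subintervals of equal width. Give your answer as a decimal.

666.795

Δx = (5 − 2)/5 = 0.6.
Midpoints: 2.3, 2.9, 3.5, 4.1, 4.7.
f(2.3) = 51.565, f(2.9) = 104.515, f(3.5) = 186.625, f(4.1) = 304.375, f(4.7) = 464.245.
Sum = Δx · [f(2.3) + f(2.9) + f(3.5) + f(4.1) + f(4.7)].
Sum = 666.795.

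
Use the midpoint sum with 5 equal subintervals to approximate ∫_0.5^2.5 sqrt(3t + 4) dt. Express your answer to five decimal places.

Δt = (2.5 − 0.5)/5 = 0.4.
Midpoints: 0.7, 1.1, 1.5, 1.9, 2.3.
f(0.7) ≈ 2.46982, f(1.1) ≈ 2.70185, f(1.5) ≈ 2.91548, f(1.9) ≈ 3.11448, f(2.3) ≈ 3.30151.
Sum = Δt · [f(0.7) + f(1.1) + f(1.5) + f(1.9) + f(2.3)].
Sum ≈ 5.80126.

5.80126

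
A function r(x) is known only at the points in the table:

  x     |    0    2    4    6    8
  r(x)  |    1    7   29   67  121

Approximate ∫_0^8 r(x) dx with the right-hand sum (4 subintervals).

Δx = 2.
Sum = 2·[7 + 29 + 67 + 121] = 448.

448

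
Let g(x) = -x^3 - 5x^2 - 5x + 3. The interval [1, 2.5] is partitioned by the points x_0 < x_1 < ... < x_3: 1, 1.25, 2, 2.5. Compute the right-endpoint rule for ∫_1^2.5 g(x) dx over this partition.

Subinterval widths: 0.25, 0.75, 0.5.
Right endpoints: 1.25, 2, 2.5.
g(1.25) = -13.015625, g(2) = -35, g(2.5) = -56.375.
Sum = Σ Δx_i · g(x_i).
Sum = -57.69140625.

-57.69140625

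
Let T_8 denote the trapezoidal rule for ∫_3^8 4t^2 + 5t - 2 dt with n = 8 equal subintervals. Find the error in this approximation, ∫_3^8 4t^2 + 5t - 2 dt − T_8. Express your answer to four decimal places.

Exact integral: ∫_3^8 f(t) dt ≈ 774.166667.
T_8 = 775.46875.
Error ≈ 774.166667 − 775.46875 ≈ -1.3021.

-1.3021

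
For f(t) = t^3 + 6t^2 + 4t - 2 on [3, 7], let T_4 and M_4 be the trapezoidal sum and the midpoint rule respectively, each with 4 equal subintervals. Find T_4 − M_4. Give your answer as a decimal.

T_4 = 1298.
M_4 = 1277.
T_4 − M_4 = 21.

21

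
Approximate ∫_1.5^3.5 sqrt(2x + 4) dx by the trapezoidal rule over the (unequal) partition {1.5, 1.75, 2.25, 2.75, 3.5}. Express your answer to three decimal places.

Subinterval widths: 0.25, 0.5, 0.5, 0.75.
f(1.5) ≈ 2.646, f(1.75) ≈ 2.739, f(2.25) ≈ 2.915, f(2.75) ≈ 3.082, f(3.5) ≈ 3.317.
On each subinterval the trapezoid contributes (Δx_i/2)·[f(x_{i-1}) + f(x_i)].
Sum ≈ 5.986.

5.986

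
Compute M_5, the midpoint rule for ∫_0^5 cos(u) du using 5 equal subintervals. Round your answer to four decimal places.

-1.0001

Δu = (5 − 0)/5 = 1.
Midpoints: 0.5, 1.5, 2.5, 3.5, 4.5.
f(0.5) ≈ 0.8776, f(1.5) ≈ 0.0707, f(2.5) ≈ -0.8011, f(3.5) ≈ -0.9365, f(4.5) ≈ -0.2108.
Sum = Δu · [f(0.5) + f(1.5) + f(2.5) + f(3.5) + f(4.5)].
Sum ≈ -1.0001.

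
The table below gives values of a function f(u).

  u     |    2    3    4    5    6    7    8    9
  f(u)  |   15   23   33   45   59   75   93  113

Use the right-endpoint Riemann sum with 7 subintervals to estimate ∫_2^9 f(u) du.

441

Δu = 1.
Sum = 1·[23 + 33 + 45 + 59 + 75 + 93 + 113] = 441.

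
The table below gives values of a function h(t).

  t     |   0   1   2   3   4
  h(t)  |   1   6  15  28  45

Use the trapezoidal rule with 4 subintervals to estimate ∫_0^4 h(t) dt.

Δt = 1.
T_4 = (1/2)·[1 + 2·6 + 2·15 + 2·28 + 45] = 72.

72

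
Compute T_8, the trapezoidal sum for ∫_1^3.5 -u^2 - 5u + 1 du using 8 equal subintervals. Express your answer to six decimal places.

Δu = (3.5 − 1)/8 = 0.3125.
f(1) = -5, f(1.3125) = -7.28515625, f(1.625) = -9.765625, f(1.9375) = -12.44140625, f(2.25) = -15.3125, f(2.5625) = -18.37890625, f(2.875) = -21.640625, f(3.1875) = -25.09765625, f(3.5) = -28.75.
T_8 = (Δu/2)·[f(u_0) + 2f(u_1) + ... + 2f(u_{7}) + f(u_8)].
Sum ≈ -39.624023.

-39.624023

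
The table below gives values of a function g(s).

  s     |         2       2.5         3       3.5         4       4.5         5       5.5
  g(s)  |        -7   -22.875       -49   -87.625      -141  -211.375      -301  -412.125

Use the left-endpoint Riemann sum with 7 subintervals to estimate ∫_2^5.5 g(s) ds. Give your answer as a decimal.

-409.9375

Δs = 0.5.
Sum = 0.5·[(-7) + (-22.875) + (-49) + (-87.625) + (-141) + (-211.375) + (-301)] = -409.9375.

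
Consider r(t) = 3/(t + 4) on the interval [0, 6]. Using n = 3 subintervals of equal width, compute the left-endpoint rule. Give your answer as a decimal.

3.25

Δt = (6 − 0)/3 = 2.
Left endpoints: 0, 2, 4.
r(0) = 0.75, r(2) = 0.5, r(4) = 0.375.
Sum = Δt · [r(0) + r(2) + r(4)].
Sum = 3.25.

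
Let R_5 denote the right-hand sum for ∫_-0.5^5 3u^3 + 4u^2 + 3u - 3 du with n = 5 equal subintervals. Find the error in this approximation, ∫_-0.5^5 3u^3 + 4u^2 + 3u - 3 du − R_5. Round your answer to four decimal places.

-296.8785

Exact integral: ∫_-0.5^5 f(u) du ≈ 656.161458.
R_5 = 953.04.
Error ≈ 656.161458 − 953.04 ≈ -296.8785.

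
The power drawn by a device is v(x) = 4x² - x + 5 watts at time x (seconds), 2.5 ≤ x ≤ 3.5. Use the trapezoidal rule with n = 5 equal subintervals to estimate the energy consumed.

38.36

Δx = (3.5 − 2.5)/5 = 0.2.
v(2.5) = 27.5, v(2.7) = 31.46, v(2.9) = 35.74, v(3.1) = 40.34, v(3.3) = 45.26, v(3.5) = 50.5.
T_5 = (Δx/2)·[v(x_0) + 2v(x_1) + ... + 2v(x_{4}) + v(x_5)].
Sum = 38.36.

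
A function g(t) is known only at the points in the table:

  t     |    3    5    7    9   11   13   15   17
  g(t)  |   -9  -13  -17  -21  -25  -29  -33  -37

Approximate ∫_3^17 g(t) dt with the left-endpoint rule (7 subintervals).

-294

Δt = 2.
Sum = 2·[(-9) + (-13) + (-17) + (-21) + (-25) + (-29) + (-33)] = -294.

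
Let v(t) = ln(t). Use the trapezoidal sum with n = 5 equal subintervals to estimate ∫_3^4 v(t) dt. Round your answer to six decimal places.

1.249063

Δt = (4 − 3)/5 = 0.2.
v(3) ≈ 1.098612, v(3.2) ≈ 1.163151, v(3.4) ≈ 1.223775, v(3.6) ≈ 1.280934, v(3.8) ≈ 1.335001, v(4) ≈ 1.386294.
T_5 = (Δt/2)·[v(t_0) + 2v(t_1) + ... + 2v(t_{4}) + v(t_5)].
Sum ≈ 1.249063.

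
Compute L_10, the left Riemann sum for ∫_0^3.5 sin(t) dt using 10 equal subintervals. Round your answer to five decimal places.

1.97804

Δt = (3.5 − 0)/10 = 0.35.
Left endpoints: 0, 0.35, 0.7, 1.05, 1.4, 1.75, 2.1, 2.45, 2.8, 3.15.
f(0) ≈ 0.00000, f(0.35) ≈ 0.34290, f(0.7) ≈ 0.64422, f(1.05) ≈ 0.86742, f(1.4) ≈ 0.98545, f(1.75) ≈ 0.98399, f(2.1) ≈ 0.86321, f(2.45) ≈ 0.63776, f(2.8) ≈ 0.33499, f(3.15) ≈ -0.00841.
Sum = Δt · [f(0) + f(0.35) + f(0.7) + ...].
Sum ≈ 1.97804.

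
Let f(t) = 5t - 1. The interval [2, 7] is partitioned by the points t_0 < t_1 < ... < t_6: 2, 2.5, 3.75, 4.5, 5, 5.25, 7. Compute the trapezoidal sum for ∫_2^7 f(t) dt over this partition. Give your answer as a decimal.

107.5

Subinterval widths: 0.5, 1.25, 0.75, 0.5, 0.25, 1.75.
f(2) = 9, f(2.5) = 11.5, f(3.75) = 17.75, f(4.5) = 21.5, f(5) = 24, f(5.25) = 25.25, f(7) = 34.
On each subinterval the trapezoid contributes (Δt_i/2)·[f(t_{i-1}) + f(t_i)].
Sum = 107.5.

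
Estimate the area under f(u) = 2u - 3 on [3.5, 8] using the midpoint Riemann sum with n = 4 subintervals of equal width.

Δu = (8 − 3.5)/4 = 1.125.
Midpoints: 4.0625, 5.1875, 6.3125, 7.4375.
f(4.0625) = 5.125, f(5.1875) = 7.375, f(6.3125) = 9.625, f(7.4375) = 11.875.
Sum = Δu · [f(4.0625) + f(5.1875) + f(6.3125) + f(7.4375)].
Sum = 38.25.

38.25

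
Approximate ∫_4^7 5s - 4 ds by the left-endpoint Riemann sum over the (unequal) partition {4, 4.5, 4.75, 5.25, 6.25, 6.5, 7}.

Subinterval widths: 0.5, 0.25, 0.5, 1, 0.25, 0.5.
Left endpoints: 4, 4.5, 4.75, 5.25, 6.25, 6.5.
f(4) = 16, f(4.5) = 18.5, f(4.75) = 19.75, f(5.25) = 22.25, f(6.25) = 27.25, f(6.5) = 28.5.
Sum = Σ Δs_i · f(s_i).
Sum = 65.8125.

65.8125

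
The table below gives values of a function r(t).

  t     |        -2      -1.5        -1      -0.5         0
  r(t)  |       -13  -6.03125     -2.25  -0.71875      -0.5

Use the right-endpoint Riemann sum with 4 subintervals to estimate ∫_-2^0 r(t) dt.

Δt = 0.5.
Sum = 0.5·[(-6.03125) + (-2.25) + (-0.71875) + (-0.5)] = -4.75.

-4.75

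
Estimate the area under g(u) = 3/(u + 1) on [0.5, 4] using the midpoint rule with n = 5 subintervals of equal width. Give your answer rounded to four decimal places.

Δu = (4 − 0.5)/5 = 0.7.
Midpoints: 0.85, 1.55, 2.25, 2.95, 3.65.
g(0.85) = 60/37, g(1.55) = 20/17, g(2.25) = 12/13, g(2.95) = 60/79, g(3.65) = 20/31.
Sum = Δu · [g(0.85) + g(1.55) + g(2.25) + g(2.95) + g(3.65)].
Sum ≈ 3.5881.

3.5881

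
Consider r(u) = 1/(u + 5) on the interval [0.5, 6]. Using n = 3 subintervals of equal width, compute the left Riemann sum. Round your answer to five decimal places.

0.78333

Δu = (6 − 0.5)/3 = 11/6.
Left endpoints: 0.5, 7/3, 25/6.
r(0.5) = 2/11, r(7/3) = 3/22, r(25/6) = 6/55.
Sum = Δu · [r(0.5) + r(7/3) + r(25/6)].
Sum ≈ 0.78333.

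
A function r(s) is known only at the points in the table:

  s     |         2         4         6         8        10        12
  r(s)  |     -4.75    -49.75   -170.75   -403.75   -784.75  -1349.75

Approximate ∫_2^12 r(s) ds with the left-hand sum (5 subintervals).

-2827.5

Δs = 2.
Sum = 2·[(-4.75) + (-49.75) + (-170.75) + (-403.75) + (-784.75)] = -2827.5.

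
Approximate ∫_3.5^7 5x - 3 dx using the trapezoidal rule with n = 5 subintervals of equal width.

Δx = (7 − 3.5)/5 = 0.7.
f(3.5) = 14.5, f(4.2) = 18, f(4.9) = 21.5, f(5.6) = 25, f(6.3) = 28.5, f(7) = 32.
T_5 = (Δx/2)·[f(x_0) + 2f(x_1) + ... + 2f(x_{4}) + f(x_5)].
Sum = 81.375.

81.375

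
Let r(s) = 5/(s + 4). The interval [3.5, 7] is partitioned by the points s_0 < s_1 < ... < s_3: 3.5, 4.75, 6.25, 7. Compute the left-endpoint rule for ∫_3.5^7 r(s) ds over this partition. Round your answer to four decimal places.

Subinterval widths: 1.25, 1.5, 0.75.
Left endpoints: 3.5, 4.75, 6.25.
r(3.5) = 2/3, r(4.75) = 4/7, r(6.25) = 20/41.
Sum = Σ Δs_i · r(s_i).
Sum ≈ 2.0563.

2.0563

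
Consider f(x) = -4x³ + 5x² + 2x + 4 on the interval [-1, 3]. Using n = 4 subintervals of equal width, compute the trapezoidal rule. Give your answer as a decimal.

-14

Δx = (3 − (-1))/4 = 1.
f(-1) = 11, f(0) = 4, f(1) = 7, f(2) = -4, f(3) = -53.
T_4 = (Δx/2)·[f(x_0) + 2f(x_1) + 2f(x_2) + 2f(x_3) + f(x_4)].
Sum = -14.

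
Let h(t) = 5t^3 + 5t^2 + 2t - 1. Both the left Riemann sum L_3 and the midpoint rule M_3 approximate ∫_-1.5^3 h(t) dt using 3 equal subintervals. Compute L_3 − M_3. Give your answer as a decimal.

L_3 = 29.25.
M_3 = 134.0859375.
L_3 − M_3 = -104.8359375.

-104.8359375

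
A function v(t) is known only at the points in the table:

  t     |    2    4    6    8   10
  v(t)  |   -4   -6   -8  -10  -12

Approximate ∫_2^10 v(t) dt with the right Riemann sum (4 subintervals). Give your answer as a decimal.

Δt = 2.
Sum = 2·[(-6) + (-8) + (-10) + (-12)] = -72.

-72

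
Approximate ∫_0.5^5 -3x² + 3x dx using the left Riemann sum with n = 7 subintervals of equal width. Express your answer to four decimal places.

-69.1531

Δx = (5 − 0.5)/7 = 9/14.
Left endpoints: 0.5, 8/7, 25/14, 17/7, 43/14, 26/7, 61/14.
f(0.5) = 0.75, f(8/7) = -24/49, f(25/14) = -825/196, f(17/7) = -510/49, f(43/14) = -3741/196, f(26/7) = -1482/49, f(61/14) = -8601/196.
Sum = Δx · [f(0.5) + f(8/7) + f(25/14) + ...].
Sum ≈ -69.1531.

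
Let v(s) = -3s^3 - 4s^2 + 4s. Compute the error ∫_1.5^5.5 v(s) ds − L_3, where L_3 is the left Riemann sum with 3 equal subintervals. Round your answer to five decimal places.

Exact integral: ∫_1.5^5.5 v(s) ds ≈ -843.8333333.
L_3 ≈ -495.9074074.
Error ≈ -843.8333333 − (-495.9074074) ≈ -347.92593.

-347.92593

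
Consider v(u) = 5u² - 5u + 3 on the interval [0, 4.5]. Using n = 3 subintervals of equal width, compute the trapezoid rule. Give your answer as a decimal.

123.1875

Δu = (4.5 − 0)/3 = 1.5.
v(0) = 3, v(1.5) = 6.75, v(3) = 33, v(4.5) = 81.75.
T_3 = (Δu/2)·[v(u_0) + 2v(u_1) + 2v(u_2) + v(u_3)].
Sum = 123.1875.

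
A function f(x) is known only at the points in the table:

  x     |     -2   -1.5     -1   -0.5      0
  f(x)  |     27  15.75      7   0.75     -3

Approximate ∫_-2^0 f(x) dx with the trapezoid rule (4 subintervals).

Δx = 0.5.
T_4 = (0.5/2)·[27 + 2·15.75 + 2·7 + 2·0.75 + (-3)] = 17.75.

17.75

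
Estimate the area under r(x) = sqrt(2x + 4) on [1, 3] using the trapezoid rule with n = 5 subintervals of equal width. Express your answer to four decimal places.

5.6407

Δx = (3 − 1)/5 = 0.4.
r(1) ≈ 2.4495, r(1.4) ≈ 2.6077, r(1.8) ≈ 2.7568, r(2.2) ≈ 2.8983, r(2.6) ≈ 3.0332, r(3) ≈ 3.1623.
T_5 = (Δx/2)·[r(x_0) + 2r(x_1) + ... + 2r(x_{4}) + r(x_5)].
Sum ≈ 5.6407.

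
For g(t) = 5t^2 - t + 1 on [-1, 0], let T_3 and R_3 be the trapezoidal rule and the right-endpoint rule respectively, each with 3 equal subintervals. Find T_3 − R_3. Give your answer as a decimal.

1

T_3 ≈ 3.259259.
R_3 ≈ 2.259259.
T_3 − R_3 = 1.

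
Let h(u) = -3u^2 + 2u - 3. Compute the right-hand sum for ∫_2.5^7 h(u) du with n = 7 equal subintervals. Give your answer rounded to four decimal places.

Δu = (7 − 2.5)/7 = 9/14.
Right endpoints: 22/7, 53/14, 31/7, 71/14, 40/7, 89/14, 7.
h(22/7) = -1291/49, h(53/14) = -7531/196, h(31/7) = -2596/49, h(71/14) = -13723/196, h(40/7) = -4387/49, h(89/14) = -21859/196, h(7) = -136.
Sum = Δu · [h(22/7) + h(53/14) + h(31/7) + ...].
Sum ≈ -337.3852.

-337.3852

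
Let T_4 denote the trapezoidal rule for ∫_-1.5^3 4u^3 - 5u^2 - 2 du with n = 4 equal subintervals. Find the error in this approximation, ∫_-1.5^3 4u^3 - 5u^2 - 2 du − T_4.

-3.796875

Exact integral: ∫_-1.5^3 f(u) du = 16.3125.
T_4 = 20.109375.
Error = 16.3125 − 20.109375 = -3.796875.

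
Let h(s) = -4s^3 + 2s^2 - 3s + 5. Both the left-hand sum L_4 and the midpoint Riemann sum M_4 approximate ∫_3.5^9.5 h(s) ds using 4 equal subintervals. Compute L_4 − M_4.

2083.5

L_4 = -5370.
M_4 = -7453.5.
L_4 − M_4 = 2083.5.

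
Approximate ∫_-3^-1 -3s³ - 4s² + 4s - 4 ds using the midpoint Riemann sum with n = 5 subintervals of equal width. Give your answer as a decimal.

Δs = (-1 − (-3))/5 = 0.4.
Midpoints: -2.8, -2.4, -2, -1.6, -1.2.
f(-2.8) = 19.296, f(-2.4) = 4.832, f(-2) = -4, f(-1.6) = -8.352, f(-1.2) = -9.376.
Sum = Δs · [f(-2.8) + f(-2.4) + f(-2) + f(-1.6) + f(-1.2)].
Sum = 0.96.

0.96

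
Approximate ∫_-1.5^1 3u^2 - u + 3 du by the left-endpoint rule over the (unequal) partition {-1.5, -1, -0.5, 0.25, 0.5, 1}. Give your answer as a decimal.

Subinterval widths: 0.5, 0.5, 0.75, 0.25, 0.5.
Left endpoints: -1.5, -1, -0.5, 0.25, 0.5.
f(-1.5) = 11.25, f(-1) = 7, f(-0.5) = 4.25, f(0.25) = 2.9375, f(0.5) = 3.25.
Sum = Σ Δu_i · f(u_i).
Sum = 14.671875.

14.671875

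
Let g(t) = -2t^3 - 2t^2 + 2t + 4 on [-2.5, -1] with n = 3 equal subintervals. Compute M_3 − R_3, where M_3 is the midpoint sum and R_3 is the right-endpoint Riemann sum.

3.140625

M_3 = 9.765625.
R_3 = 6.625.
M_3 − R_3 = 3.140625.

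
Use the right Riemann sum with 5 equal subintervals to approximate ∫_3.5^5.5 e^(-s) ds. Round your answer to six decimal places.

0.021236

Δs = (5.5 − 3.5)/5 = 0.4.
Right endpoints: 3.9, 4.3, 4.7, 5.1, 5.5.
f(3.9) ≈ 0.020242, f(4.3) ≈ 0.013569, f(4.7) ≈ 0.009095, f(5.1) ≈ 0.006097, f(5.5) ≈ 0.004087.
Sum = Δs · [f(3.9) + f(4.3) + f(4.7) + f(5.1) + f(5.5)].
Sum ≈ 0.021236.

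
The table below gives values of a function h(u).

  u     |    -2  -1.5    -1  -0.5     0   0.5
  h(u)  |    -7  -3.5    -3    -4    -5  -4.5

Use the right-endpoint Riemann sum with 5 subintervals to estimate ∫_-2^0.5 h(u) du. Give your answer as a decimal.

Δu = 0.5.
Sum = 0.5·[(-3.5) + (-3) + (-4) + (-5) + (-4.5)] = -10.

-10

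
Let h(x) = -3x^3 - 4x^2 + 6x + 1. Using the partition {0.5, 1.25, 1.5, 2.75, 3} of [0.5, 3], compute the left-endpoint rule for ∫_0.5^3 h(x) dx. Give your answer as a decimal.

Subinterval widths: 0.75, 0.25, 1.25, 0.25.
Left endpoints: 0.5, 1.25, 1.5, 2.75.
h(0.5) = 2.625, h(1.25) = -3.609375, h(1.5) = -9.125, h(2.75) = -75.140625.
Sum = Σ Δx_i · h(x_i).
Sum = -29.125.

-29.125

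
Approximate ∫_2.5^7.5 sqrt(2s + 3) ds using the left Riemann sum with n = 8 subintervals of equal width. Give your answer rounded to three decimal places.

Δs = (7.5 − 2.5)/8 = 0.625.
Left endpoints: 2.5, 3.125, 3.75, 4.375, 5, 5.625, 6.25, 6.875.
f(2.5) ≈ 2.828, f(3.125) ≈ 3.041, f(3.75) ≈ 3.240, f(4.375) ≈ 3.428, f(5) ≈ 3.606, f(5.625) ≈ 3.775, f(6.25) ≈ 3.937, f(6.875) ≈ 4.093.
Sum = Δs · [f(2.5) + f(3.125) + f(3.75) + ...].
Sum ≈ 17.468.

17.468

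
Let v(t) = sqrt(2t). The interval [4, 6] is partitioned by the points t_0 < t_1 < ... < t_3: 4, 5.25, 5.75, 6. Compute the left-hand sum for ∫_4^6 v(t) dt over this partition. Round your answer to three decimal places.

Subinterval widths: 1.25, 0.5, 0.25.
Left endpoints: 4, 5.25, 5.75.
v(4) ≈ 2.828, v(5.25) ≈ 3.240, v(5.75) ≈ 3.391.
Sum = Σ Δt_i · v(t_i).
Sum ≈ 6.004.

6.004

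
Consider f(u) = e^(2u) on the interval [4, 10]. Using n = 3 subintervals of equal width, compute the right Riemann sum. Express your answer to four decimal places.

988428121.4434

Δu = (10 − 4)/3 = 2.
Right endpoints: 6, 8, 10.
f(6) ≈ 162754.7914, f(8) ≈ 8886110.5205, f(10) ≈ 485165195.4098.
Sum = Δu · [f(6) + f(8) + f(10)].
Sum ≈ 988428121.4434.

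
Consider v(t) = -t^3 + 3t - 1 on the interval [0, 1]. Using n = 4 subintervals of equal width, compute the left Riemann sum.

-0.015625

Δt = (1 − 0)/4 = 0.25.
Left endpoints: 0, 0.25, 0.5, 0.75.
v(0) = -1, v(0.25) = -0.265625, v(0.5) = 0.375, v(0.75) = 0.828125.
Sum = Δt · [v(0) + v(0.25) + v(0.5) + v(0.75)].
Sum = -0.015625.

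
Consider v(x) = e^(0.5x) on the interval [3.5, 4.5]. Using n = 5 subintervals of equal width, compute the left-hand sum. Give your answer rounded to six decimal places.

Δx = (4.5 − 3.5)/5 = 0.2.
Left endpoints: 3.5, 3.7, 3.9, 4.1, 4.3.
v(3.5) ≈ 5.754603, v(3.7) ≈ 6.359820, v(3.9) ≈ 7.028688, v(4.1) ≈ 7.767901, v(4.3) ≈ 8.584858.
Sum = Δx · [v(3.5) + v(3.7) + v(3.9) + v(4.1) + v(4.3)].
Sum ≈ 7.099174.

7.099174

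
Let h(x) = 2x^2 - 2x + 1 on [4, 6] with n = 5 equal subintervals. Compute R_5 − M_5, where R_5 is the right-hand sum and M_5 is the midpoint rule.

R_5 = 90.64.
M_5 = 83.28.
R_5 − M_5 = 7.36.

7.36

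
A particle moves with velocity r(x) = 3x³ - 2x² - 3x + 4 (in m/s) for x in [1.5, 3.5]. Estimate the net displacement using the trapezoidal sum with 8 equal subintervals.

75.84375

Δx = (3.5 − 1.5)/8 = 0.25.
r(1.5) = 5.125, r(1.75) = 8.703125, r(2) = 14, r(2.25) = 21.296875, r(2.5) = 30.875, r(2.75) = 43.015625, r(3) = 58, r(3.25) = 76.109375, r(3.5) = 97.625.
T_8 = (Δx/2)·[r(x_0) + 2r(x_1) + ... + 2r(x_{7}) + r(x_8)].
Sum = 75.84375.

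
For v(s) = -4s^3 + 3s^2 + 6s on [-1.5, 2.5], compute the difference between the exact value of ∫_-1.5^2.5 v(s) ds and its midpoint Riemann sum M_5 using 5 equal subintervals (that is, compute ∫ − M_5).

-0.64

Exact integral: ∫_-1.5^2.5 v(s) ds = -3.
M_5 = -2.36.
Error = -3 − (-2.36) = -0.64.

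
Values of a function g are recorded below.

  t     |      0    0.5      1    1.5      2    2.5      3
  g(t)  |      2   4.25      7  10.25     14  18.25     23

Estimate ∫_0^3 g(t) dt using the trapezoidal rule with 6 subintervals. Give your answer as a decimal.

33.125

Δt = 0.5.
T_6 = (0.5/2)·[2 + 2·4.25 + 2·7 + 2·10.25 + 2·14 + 2·18.25 + 23] = 33.125.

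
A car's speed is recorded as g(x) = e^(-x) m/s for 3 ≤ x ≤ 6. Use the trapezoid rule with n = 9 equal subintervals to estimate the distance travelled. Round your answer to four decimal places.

Δx = (6 − 3)/9 = 1/3.
g(3) ≈ 0.0498, g(10/3) ≈ 0.0357, g(11/3) ≈ 0.0256, g(4) ≈ 0.0183, g(13/3) ≈ 0.0131, g(14/3) ≈ 0.0094, g(5) ≈ 0.0067, g(16/3) ≈ 0.0048, g(17/3) ≈ 0.0035, g(6) ≈ 0.0025.
T_9 = (Δx/2)·[g(x_0) + 2g(x_1) + ... + 2g(x_{8}) + g(x_9)].
Sum ≈ 0.0477.

0.0477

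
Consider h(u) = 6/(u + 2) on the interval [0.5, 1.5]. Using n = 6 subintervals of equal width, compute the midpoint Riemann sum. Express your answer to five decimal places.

Δu = (1.5 − 0.5)/6 = 1/6.
Midpoints: 7/12, 0.75, 11/12, 13/12, 1.25, 17/12.
h(7/12) = 72/31, h(0.75) = 24/11, h(11/12) = 72/35, h(13/12) = 72/37, h(1.25) = 24/13, h(17/12) = 72/41.
Sum = Δu · [h(7/12) + h(0.75) + h(11/12) + ...].
Sum ≈ 2.01829.

2.01829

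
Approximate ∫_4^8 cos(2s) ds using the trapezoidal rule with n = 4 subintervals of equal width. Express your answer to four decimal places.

Δs = (8 − 4)/4 = 1.
f(4) ≈ -0.1455, f(5) ≈ -0.8391, f(6) ≈ 0.8439, f(7) ≈ 0.1367, f(8) ≈ -0.9577.
T_4 = (Δs/2)·[f(s_0) + 2f(s_1) + 2f(s_2) + 2f(s_3) + f(s_4)].
Sum ≈ -0.4101.

-0.4101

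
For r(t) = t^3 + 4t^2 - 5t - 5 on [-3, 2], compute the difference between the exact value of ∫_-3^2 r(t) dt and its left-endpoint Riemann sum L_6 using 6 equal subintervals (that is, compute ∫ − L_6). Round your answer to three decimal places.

Exact integral: ∫_-3^2 r(t) dt ≈ 17.91667.
L_6 ≈ 23.53009.
Error ≈ 17.91667 − 23.53009 ≈ -5.613.

-5.613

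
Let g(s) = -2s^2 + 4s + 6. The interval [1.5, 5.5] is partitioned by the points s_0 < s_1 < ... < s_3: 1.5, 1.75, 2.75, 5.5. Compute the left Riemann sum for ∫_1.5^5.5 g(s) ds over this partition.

13.90625

Subinterval widths: 0.25, 1, 2.75.
Left endpoints: 1.5, 1.75, 2.75.
g(1.5) = 7.5, g(1.75) = 6.875, g(2.75) = 1.875.
Sum = Σ Δs_i · g(s_i).
Sum = 13.90625.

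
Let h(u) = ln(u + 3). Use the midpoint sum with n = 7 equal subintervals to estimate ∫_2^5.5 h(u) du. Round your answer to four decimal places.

6.6442

Δu = (5.5 − 2)/7 = 0.5.
Midpoints: 2.25, 2.75, 3.25, 3.75, 4.25, 4.75, 5.25.
h(2.25) ≈ 1.6582, h(2.75) ≈ 1.7492, h(3.25) ≈ 1.8326, h(3.75) ≈ 1.9095, h(4.25) ≈ 1.9810, h(4.75) ≈ 2.0477, h(5.25) ≈ 2.1102.
Sum = Δu · [h(2.25) + h(2.75) + h(3.25) + ...].
Sum ≈ 6.6442.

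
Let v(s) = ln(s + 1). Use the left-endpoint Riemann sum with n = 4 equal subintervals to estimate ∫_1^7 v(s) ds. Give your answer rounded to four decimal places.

8.1407

Δs = (7 − 1)/4 = 1.5.
Left endpoints: 1, 2.5, 4, 5.5.
v(1) ≈ 0.6931, v(2.5) ≈ 1.2528, v(4) ≈ 1.6094, v(5.5) ≈ 1.8718.
Sum = Δs · [v(1) + v(2.5) + v(4) + v(5.5)].
Sum ≈ 8.1407.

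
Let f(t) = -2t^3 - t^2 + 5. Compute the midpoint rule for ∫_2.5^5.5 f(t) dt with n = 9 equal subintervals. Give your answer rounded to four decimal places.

-472.5556

Δt = (5.5 − 2.5)/9 = 1/3.
Midpoints: 8/3, 3, 10/3, 11/3, 4, 13/3, 14/3, 5, 16/3.
f(8/3) = -1081/27, f(3) = -58, f(10/3) = -2165/27, f(11/3) = -2890/27, f(4) = -139, f(13/3) = -4766/27, f(14/3) = -5941/27, f(5) = -270, f(16/3) = -8825/27.
Sum = Δt · [f(8/3) + f(3) + f(10/3) + ...].
Sum ≈ -472.5556.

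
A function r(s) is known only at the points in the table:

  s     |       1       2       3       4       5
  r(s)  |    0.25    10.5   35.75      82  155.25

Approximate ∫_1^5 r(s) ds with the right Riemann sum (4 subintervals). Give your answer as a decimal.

Δs = 1.
Sum = 1·[10.5 + 35.75 + 82 + 155.25] = 283.5.

283.5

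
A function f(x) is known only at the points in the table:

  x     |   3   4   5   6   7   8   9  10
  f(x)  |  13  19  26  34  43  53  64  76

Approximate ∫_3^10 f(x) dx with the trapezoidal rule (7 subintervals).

283.5

Δx = 1.
T_7 = (1/2)·[13 + 2·19 + 2·26 + 2·34 + 2·43 + 2·53 + 2·64 + 76] = 283.5.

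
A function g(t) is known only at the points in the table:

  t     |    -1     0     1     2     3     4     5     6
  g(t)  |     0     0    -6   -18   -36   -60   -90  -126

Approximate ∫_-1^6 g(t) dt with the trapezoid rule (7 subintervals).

-273

Δt = 1.
T_7 = (1/2)·[0 + 2·0 + 2·(-6) + 2·(-18) + 2·(-36) + 2·(-60) + 2·(-90) + (-126)] = -273.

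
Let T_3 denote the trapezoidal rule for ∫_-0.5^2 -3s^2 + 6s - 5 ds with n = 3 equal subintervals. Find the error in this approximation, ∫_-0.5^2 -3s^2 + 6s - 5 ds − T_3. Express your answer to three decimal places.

Exact integral: ∫_-0.5^2 f(s) ds = -9.375.
T_3 ≈ -10.24306.
Error ≈ -9.375 − (-10.24306) ≈ 0.868.

0.868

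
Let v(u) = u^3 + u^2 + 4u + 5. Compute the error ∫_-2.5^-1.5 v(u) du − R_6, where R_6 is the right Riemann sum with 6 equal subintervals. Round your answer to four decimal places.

-0.9977

Exact integral: ∫_-2.5^-1.5 v(u) du ≈ -7.416667.
R_6 ≈ -6.418981.
Error ≈ -7.416667 − (-6.418981) ≈ -0.9977.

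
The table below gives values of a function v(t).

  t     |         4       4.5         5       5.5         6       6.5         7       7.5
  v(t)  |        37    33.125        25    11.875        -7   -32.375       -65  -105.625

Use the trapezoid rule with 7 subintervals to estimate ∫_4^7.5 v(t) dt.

-34.34375

Δt = 0.5.
T_7 = (0.5/2)·[37 + 2·33.125 + 2·25 + 2·11.875 + 2·(-7) + 2·(-32.375) + 2·(-65) + (-105.625)] = -34.34375.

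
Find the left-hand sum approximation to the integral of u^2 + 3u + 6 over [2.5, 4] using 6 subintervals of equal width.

37.984375

Δu = (4 − 2.5)/6 = 0.25.
Left endpoints: 2.5, 2.75, 3, 3.25, 3.5, 3.75.
f(2.5) = 19.75, f(2.75) = 21.8125, f(3) = 24, f(3.25) = 26.3125, f(3.5) = 28.75, f(3.75) = 31.3125.
Sum = Δu · [f(2.5) + f(2.75) + f(3) + ...].
Sum = 37.984375.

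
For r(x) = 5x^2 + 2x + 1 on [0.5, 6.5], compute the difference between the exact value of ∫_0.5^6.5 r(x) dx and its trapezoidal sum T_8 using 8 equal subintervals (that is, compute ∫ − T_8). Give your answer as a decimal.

Exact integral: ∫_0.5^6.5 r(x) dx = 505.5.
T_8 = 508.3125.
Error = 505.5 − 508.3125 = -2.8125.

-2.8125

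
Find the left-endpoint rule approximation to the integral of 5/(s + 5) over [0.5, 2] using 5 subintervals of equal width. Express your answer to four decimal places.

1.2355

Δs = (2 − 0.5)/5 = 0.3.
Left endpoints: 0.5, 0.8, 1.1, 1.4, 1.7.
f(0.5) = 10/11, f(0.8) = 25/29, f(1.1) = 50/61, f(1.4) = 0.78125, f(1.7) = 50/67.
Sum = Δs · [f(0.5) + f(0.8) + f(1.1) + f(1.4) + f(1.7)].
Sum ≈ 1.2355.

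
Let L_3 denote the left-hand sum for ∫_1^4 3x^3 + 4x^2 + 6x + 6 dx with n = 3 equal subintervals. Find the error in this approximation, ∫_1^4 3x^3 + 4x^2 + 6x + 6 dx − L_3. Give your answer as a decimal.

120.25

Exact integral: ∫_1^4 f(x) dx = 338.25.
L_3 = 218.
Error = 338.25 − 218 = 120.25.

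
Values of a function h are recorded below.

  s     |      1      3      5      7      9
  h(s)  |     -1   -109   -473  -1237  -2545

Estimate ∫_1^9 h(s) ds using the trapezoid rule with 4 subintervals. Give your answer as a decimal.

-6184

Δs = 2.
T_4 = (2/2)·[(-1) + 2·(-109) + 2·(-473) + 2·(-1237) + (-2545)] = -6184.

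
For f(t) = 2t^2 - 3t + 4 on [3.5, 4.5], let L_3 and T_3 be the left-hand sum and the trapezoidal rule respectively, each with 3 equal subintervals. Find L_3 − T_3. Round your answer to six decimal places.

-2.166667

L_3 ≈ 22.03703704.
T_3 ≈ 24.20370370.
L_3 − T_3 ≈ -2.166667.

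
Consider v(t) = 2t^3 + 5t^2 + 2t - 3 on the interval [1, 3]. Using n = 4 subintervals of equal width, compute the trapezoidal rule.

86.75

Δt = (3 − 1)/4 = 0.5.
v(1) = 6, v(1.5) = 18, v(2) = 37, v(2.5) = 64.5, v(3) = 102.
T_4 = (Δt/2)·[v(t_0) + 2v(t_1) + 2v(t_2) + 2v(t_3) + v(t_4)].
Sum = 86.75.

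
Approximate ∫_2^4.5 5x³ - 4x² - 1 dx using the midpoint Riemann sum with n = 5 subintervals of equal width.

Δx = (4.5 − 2)/5 = 0.5.
Midpoints: 2.25, 2.75, 3.25, 3.75, 4.25.
f(2.25) = 35.703125, f(2.75) = 72.734375, f(3.25) = 128.390625, f(3.75) = 206.421875, f(4.25) = 310.578125.
Sum = Δx · [f(2.25) + f(2.75) + f(3.25) + f(3.75) + f(4.25)].
Sum = 376.9140625.

376.9140625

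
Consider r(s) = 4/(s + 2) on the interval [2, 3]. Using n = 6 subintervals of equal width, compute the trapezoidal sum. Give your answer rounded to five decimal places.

Δs = (3 − 2)/6 = 1/6.
r(2) = 1, r(13/6) = 0.96, r(7/3) = 12/13, r(2.5) = 8/9, r(8/3) = 6/7, r(17/6) = 24/29, r(3) = 0.8.
T_6 = (Δs/2)·[r(s_0) + 2r(s_1) + ... + 2r(s_{5}) + r(s_6)].
Sum ≈ 0.89278.

0.89278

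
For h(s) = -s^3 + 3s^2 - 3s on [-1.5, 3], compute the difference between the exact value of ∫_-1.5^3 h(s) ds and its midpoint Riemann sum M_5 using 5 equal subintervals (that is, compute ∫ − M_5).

0.2278125

Exact integral: ∫_-1.5^3 h(s) ds = 1.265625.
M_5 = 1.0378125.
Error = 1.265625 − 1.0378125 = 0.2278125.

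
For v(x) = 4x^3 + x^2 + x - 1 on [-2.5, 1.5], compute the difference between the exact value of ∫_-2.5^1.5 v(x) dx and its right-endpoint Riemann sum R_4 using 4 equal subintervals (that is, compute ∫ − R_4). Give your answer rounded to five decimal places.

-34.66667

Exact integral: ∫_-2.5^1.5 v(x) dx ≈ -33.6666667.
R_4 = 1.
Error ≈ -33.6666667 − 1 ≈ -34.66667.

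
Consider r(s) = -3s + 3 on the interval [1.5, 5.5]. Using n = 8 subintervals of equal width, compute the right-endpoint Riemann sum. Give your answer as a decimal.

-33

Δs = (5.5 − 1.5)/8 = 0.5.
Right endpoints: 2, 2.5, 3, 3.5, 4, 4.5, 5, 5.5.
r(2) = -3, r(2.5) = -4.5, r(3) = -6, r(3.5) = -7.5, r(4) = -9, r(4.5) = -10.5, r(5) = -12, r(5.5) = -13.5.
Sum = Δs · [r(2) + r(2.5) + r(3) + ...].
Sum = -33.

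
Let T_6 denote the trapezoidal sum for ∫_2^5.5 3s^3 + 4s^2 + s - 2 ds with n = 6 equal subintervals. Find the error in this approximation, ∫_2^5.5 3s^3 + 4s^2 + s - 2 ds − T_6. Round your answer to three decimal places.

Exact integral: ∫_2^5.5 f(s) ds ≈ 891.58854.
T_6 ≈ 899.08174.
Error ≈ 891.58854 − 899.08174 ≈ -7.493.

-7.493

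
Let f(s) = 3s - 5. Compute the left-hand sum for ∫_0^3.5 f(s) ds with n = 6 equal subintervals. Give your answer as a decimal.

-2.1875

Δs = (3.5 − 0)/6 = 7/12.
Left endpoints: 0, 7/12, 7/6, 1.75, 7/3, 35/12.
f(0) = -5, f(7/12) = -3.25, f(7/6) = -1.5, f(1.75) = 0.25, f(7/3) = 2, f(35/12) = 3.75.
Sum = Δs · [f(0) + f(7/12) + f(7/6) + ...].
Sum = -2.1875.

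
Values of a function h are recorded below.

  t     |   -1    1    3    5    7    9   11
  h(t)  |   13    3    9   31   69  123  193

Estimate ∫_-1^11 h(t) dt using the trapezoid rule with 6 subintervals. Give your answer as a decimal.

Δt = 2.
T_6 = (2/2)·[13 + 2·3 + 2·9 + 2·31 + 2·69 + 2·123 + 193] = 676.

676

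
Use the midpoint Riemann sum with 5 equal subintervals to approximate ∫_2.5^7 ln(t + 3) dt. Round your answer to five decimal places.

9.15249

Δt = (7 − 2.5)/5 = 0.9.
Midpoints: 2.95, 3.85, 4.75, 5.65, 6.55.
f(2.95) ≈ 1.78339, f(3.85) ≈ 1.92425, f(4.75) ≈ 2.04769, f(5.65) ≈ 2.15756, f(6.55) ≈ 2.25654.
Sum = Δt · [f(2.95) + f(3.85) + f(4.75) + f(5.65) + f(6.55)].
Sum ≈ 9.15249.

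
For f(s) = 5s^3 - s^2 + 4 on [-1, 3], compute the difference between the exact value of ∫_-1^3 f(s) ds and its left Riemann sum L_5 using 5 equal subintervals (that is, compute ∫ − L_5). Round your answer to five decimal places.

Exact integral: ∫_-1^3 f(s) ds ≈ 106.6666667.
L_5 = 59.84.
Error ≈ 106.6666667 − 59.84 ≈ 46.82667.

46.82667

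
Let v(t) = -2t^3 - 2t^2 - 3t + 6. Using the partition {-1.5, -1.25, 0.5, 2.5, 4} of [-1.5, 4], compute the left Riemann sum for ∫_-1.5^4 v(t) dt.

Subinterval widths: 0.25, 1.75, 2, 1.5.
Left endpoints: -1.5, -1.25, 0.5, 2.5.
v(-1.5) = 12.75, v(-1.25) = 10.53125, v(0.5) = 3.75, v(2.5) = -45.25.
Sum = Σ Δt_i · v(t_i).
Sum = -38.7578125.

-38.7578125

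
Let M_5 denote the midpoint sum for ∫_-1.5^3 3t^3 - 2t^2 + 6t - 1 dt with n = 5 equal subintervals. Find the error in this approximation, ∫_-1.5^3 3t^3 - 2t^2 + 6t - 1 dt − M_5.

Exact integral: ∫_-1.5^3 f(t) dt = 52.453125.
M_5 = 51.0103125.
Error = 52.453125 − 51.0103125 = 1.4428125.

1.4428125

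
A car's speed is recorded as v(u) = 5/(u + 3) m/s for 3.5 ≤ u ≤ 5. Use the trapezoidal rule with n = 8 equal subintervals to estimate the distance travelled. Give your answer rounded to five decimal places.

Δu = (5 − 3.5)/8 = 0.1875.
v(3.5) = 10/13, v(3.6875) = 80/107, v(3.875) = 8/11, v(4.0625) = 80/113, v(4.25) = 20/29, v(4.4375) = 80/119, v(4.625) = 40/61, v(4.8125) = 0.64, v(5) = 0.625.
T_8 = (Δu/2)·[v(u_0) + 2v(u_1) + ... + 2v(u_{7}) + v(u_8)].
Sum ≈ 1.03831.

1.03831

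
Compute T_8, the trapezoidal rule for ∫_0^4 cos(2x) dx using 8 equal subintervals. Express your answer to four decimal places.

0.4528

Δx = (4 − 0)/8 = 0.5.
f(0) ≈ 1.0000, f(0.5) ≈ 0.5403, f(1) ≈ -0.4161, f(1.5) ≈ -0.9900, f(2) ≈ -0.6536, f(2.5) ≈ 0.2837, f(3) ≈ 0.9602, f(3.5) ≈ 0.7539, f(4) ≈ -0.1455.
T_8 = (Δx/2)·[f(x_0) + 2f(x_1) + ... + 2f(x_{7}) + f(x_8)].
Sum ≈ 0.4528.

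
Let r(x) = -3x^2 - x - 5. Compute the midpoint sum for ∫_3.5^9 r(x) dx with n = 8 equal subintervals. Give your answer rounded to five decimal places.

-747.35010

Δx = (9 − 3.5)/8 = 0.6875.
Midpoints: 3.84375, 4.53125, 5.21875, 5.90625, 6.59375, 7.28125, 7.96875, 8.65625.
r(3.84375) = -54443/1024, r(4.53125) = -72835/1024, r(5.21875) = -94131/1024, r(5.90625) = -118331/1024, r(6.59375) = -145435/1024, r(7.28125) = -175443/1024, r(7.96875) = -208355/1024, r(8.65625) = -244171/1024.
Sum = Δx · [r(3.84375) + r(4.53125) + r(5.21875) + ...].
Sum ≈ -747.35010.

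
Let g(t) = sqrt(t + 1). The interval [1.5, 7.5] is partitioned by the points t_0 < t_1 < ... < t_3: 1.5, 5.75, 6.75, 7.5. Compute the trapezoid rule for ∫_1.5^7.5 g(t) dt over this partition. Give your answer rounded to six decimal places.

13.709070

Subinterval widths: 4.25, 1, 0.75.
g(1.5) ≈ 1.581139, g(5.75) ≈ 2.598076, g(6.75) ≈ 2.783882, g(7.5) ≈ 2.915476.
On each subinterval the trapezoid contributes (Δt_i/2)·[g(t_{i-1}) + g(t_i)].
Sum ≈ 13.709070.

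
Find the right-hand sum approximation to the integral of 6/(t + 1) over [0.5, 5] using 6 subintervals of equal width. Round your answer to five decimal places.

7.30714

Δt = (5 − 0.5)/6 = 0.75.
Right endpoints: 1.25, 2, 2.75, 3.5, 4.25, 5.
f(1.25) = 8/3, f(2) = 2, f(2.75) = 1.6, f(3.5) = 4/3, f(4.25) = 8/7, f(5) = 1.
Sum = Δt · [f(1.25) + f(2) + f(2.75) + ...].
Sum ≈ 7.30714.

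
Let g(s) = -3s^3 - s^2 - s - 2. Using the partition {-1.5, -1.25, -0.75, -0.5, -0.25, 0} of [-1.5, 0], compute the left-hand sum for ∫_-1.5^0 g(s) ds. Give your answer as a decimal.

2.6953125

Subinterval widths: 0.25, 0.5, 0.25, 0.25, 0.25.
Left endpoints: -1.5, -1.25, -0.75, -0.5, -0.25.
g(-1.5) = 7.375, g(-1.25) = 3.546875, g(-0.75) = -0.546875, g(-0.5) = -1.375, g(-0.25) = -1.765625.
Sum = Σ Δs_i · g(s_i).
Sum = 2.6953125.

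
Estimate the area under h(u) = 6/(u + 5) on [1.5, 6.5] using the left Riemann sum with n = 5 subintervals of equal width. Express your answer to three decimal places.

3.632

Δu = (6.5 − 1.5)/5 = 1.
Left endpoints: 1.5, 2.5, 3.5, 4.5, 5.5.
h(1.5) = 12/13, h(2.5) = 0.8, h(3.5) = 12/17, h(4.5) = 12/19, h(5.5) = 4/7.
Sum = Δu · [h(1.5) + h(2.5) + h(3.5) + h(4.5) + h(5.5)].
Sum ≈ 3.632.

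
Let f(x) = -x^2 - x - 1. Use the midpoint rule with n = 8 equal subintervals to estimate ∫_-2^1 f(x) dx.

-4.46484375

Δx = (1 − (-2))/8 = 0.375.
Midpoints: -1.8125, -1.4375, -1.0625, -0.6875, -0.3125, 0.0625, 0.4375, 0.8125.
f(-1.8125) = -2.47265625, f(-1.4375) = -1.62890625, f(-1.0625) = -1.06640625, f(-0.6875) = -0.78515625, f(-0.3125) = -0.78515625, f(0.0625) = -1.06640625, f(0.4375) = -1.62890625, f(0.8125) = -2.47265625.
Sum = Δx · [f(-1.8125) + f(-1.4375) + f(-1.0625) + ...].
Sum = -4.46484375.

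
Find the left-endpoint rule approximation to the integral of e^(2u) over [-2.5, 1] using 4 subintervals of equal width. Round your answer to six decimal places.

1.358584

Δu = (1 − (-2.5))/4 = 0.875.
Left endpoints: -2.5, -1.625, -0.75, 0.125.
f(-2.5) ≈ 0.006738, f(-1.625) ≈ 0.038774, f(-0.75) ≈ 0.223130, f(0.125) ≈ 1.284025.
Sum = Δu · [f(-2.5) + f(-1.625) + f(-0.75) + f(0.125)].
Sum ≈ 1.358584.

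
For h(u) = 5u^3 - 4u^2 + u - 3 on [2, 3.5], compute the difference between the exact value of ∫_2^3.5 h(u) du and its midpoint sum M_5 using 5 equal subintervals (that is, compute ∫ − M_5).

Exact integral: ∫_2^3.5 h(u) du = 120.703125.
M_5 = 120.2840625.
Error = 120.703125 − 120.2840625 = 0.4190625.

0.4190625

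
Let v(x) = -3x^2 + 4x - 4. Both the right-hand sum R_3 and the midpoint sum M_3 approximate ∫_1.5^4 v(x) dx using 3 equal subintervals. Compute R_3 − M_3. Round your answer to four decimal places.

R_3 ≈ -57.013889.
M_3 ≈ -42.690972.
R_3 − M_3 ≈ -14.3229.

-14.3229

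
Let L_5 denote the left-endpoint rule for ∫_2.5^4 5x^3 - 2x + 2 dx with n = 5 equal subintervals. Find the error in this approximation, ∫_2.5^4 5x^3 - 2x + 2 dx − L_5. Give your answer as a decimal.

Exact integral: ∫_2.5^4 f(x) dx = 264.421875.
L_5 = 229.6875.
Error = 264.421875 − 229.6875 = 34.734375.

34.734375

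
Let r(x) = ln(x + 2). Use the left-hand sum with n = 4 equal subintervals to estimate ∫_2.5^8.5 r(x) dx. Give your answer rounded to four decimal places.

Δx = (8.5 − 2.5)/4 = 1.5.
Left endpoints: 2.5, 4, 5.5, 7.
r(2.5) ≈ 1.5041, r(4) ≈ 1.7918, r(5.5) ≈ 2.0149, r(7) ≈ 2.1972.
Sum = Δx · [r(2.5) + r(4) + r(5.5) + r(7)].
Sum ≈ 11.2619.

11.2619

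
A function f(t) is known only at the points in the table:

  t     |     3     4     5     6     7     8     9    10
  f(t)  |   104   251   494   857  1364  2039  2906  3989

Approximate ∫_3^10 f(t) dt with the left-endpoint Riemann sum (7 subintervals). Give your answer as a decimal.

8015

Δt = 1.
Sum = 1·[104 + 251 + 494 + 857 + 1364 + 2039 + 2906] = 8015.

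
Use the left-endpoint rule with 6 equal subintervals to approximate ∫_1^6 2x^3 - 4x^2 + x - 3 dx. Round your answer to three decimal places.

250.255

Δx = (6 − 1)/6 = 5/6.
Left endpoints: 1, 11/6, 8/3, 3.5, 13/3, 31/6.
f(1) = -4, f(11/6) = -247/108, f(8/3) = 247/27, f(3.5) = 37.25, f(13/3) = 2402/27, f(31/6) = 18493/108.
Sum = Δx · [f(1) + f(11/6) + f(8/3) + ...].
Sum ≈ 250.255.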